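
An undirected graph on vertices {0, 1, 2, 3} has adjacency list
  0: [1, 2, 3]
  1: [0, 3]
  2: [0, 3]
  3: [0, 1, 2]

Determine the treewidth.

A width-2 tree decomposition is:
Bags: B1 = {0, 1, 3}  B2 = {0, 2, 3}
Tree: B1–B2
Every bag has size at most 3, so the width is 3 − 1 = 2 and tw(G) ≤ 2. Conversely, {0, 1, 3} is a clique of size 3, and the vertices of any clique must share a bag in every tree decomposition; so some bag has ≥ 3 vertices and tw(G) ≥ 2. The upper and lower bounds meet at 2, so that is the treewidth.

2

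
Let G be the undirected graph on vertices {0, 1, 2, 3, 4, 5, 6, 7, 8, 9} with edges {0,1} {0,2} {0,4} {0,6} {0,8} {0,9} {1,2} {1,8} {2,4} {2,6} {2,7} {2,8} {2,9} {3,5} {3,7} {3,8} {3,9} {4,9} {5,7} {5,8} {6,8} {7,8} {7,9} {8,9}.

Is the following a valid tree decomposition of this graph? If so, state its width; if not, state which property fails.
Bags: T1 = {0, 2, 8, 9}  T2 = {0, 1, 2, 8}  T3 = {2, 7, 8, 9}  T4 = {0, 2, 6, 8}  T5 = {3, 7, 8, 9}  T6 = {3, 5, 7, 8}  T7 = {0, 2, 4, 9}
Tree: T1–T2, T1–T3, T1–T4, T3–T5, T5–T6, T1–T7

Checking the three conditions: (i) the bags cover all of {0, 1, 2, 3, 4, 5, 6, 7, 8, 9}; (ii) for each edge, some bag contains both endpoints; (iii) the bags containing any fixed vertex form a subtree. All hold, so the decomposition is valid with width 4 − 1 = 3.

Yes; width 3.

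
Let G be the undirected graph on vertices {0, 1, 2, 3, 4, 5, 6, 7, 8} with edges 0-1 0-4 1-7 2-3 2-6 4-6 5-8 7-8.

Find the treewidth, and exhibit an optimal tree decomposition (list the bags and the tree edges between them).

Every bag has size at most 2, so the width is 2 − 1 = 1 and tw(G) ≤ 1. Since G has at least one edge (e.g. 5–8), it is not an edgeless graph, so tw(G) ≥ 1. Therefore the treewidth is 1.

Treewidth 1.
Bags: B1 = {5, 8}  B2 = {7, 8}  B3 = {1, 7}  B4 = {0, 1}  B5 = {0, 4}  B6 = {4, 6}  B7 = {2, 6}  B8 = {2, 3}
Tree: B1–B2, B2–B3, B3–B4, B4–B5, B5–B6, B6–B7, B7–B8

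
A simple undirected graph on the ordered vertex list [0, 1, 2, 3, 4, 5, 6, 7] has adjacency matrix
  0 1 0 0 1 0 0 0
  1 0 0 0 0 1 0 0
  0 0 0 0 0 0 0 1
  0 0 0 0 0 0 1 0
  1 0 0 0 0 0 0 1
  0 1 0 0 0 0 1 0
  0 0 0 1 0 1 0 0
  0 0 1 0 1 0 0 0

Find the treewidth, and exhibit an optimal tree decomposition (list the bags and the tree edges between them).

The largest bag has 2 vertices, giving width 1; this decomposition certifies tw(G) ≤ 1. G has an edge, so its treewidth is at least 1. The upper and lower bounds meet at 1, so that is the treewidth.

Treewidth 1.
One optimal decomposition is:
Bags: B1 = {3, 6}  B2 = {5, 6}  B3 = {1, 5}  B4 = {0, 1}  B5 = {0, 4}  B6 = {4, 7}  B7 = {2, 7}
Tree: B1–B2, B2–B3, B3–B4, B4–B5, B5–B6, B6–B7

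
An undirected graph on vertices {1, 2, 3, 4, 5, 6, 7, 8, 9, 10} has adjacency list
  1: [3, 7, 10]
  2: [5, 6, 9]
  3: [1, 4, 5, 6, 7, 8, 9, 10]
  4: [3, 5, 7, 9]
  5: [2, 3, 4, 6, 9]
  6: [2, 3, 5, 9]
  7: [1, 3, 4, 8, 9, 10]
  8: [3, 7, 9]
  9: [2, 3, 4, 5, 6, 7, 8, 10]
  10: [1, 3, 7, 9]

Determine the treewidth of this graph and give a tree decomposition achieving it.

Treewidth 3.
One such decomposition:
Bags: B1 = {3, 7, 9, 10}  B2 = {1, 3, 7, 10}  B3 = {3, 4, 7, 9}  B4 = {3, 7, 8, 9}  B5 = {3, 4, 5, 9}  B6 = {3, 5, 6, 9}  B7 = {2, 5, 6, 9}
Tree: B1–B2, B1–B3, B3–B4, B3–B5, B5–B6, B6–B7

Each bag holds 4 vertices, so the decomposition has width 3, which upper-bounds the treewidth. On the other hand G contains the 4-clique {2, 5, 6, 9}. A clique must lie in a single bag of any decomposition, so no decomposition can have width below 3. The upper and lower bounds meet at 3, so that is the treewidth.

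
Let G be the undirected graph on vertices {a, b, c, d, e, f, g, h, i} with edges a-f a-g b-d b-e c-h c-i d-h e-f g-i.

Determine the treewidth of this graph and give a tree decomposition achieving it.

Each bag holds 3 vertices, so the decomposition has width 2, which upper-bounds the treewidth. Since e–f–a–g–i–c–h–d–b–e is a cycle in G, G is not acyclic. Forests are exactly the graphs of treewidth ≤ 1, so tw(G) ≥ 2. Therefore the treewidth is 2.

Treewidth 2.
One such decomposition:
Bags: B1 = {a, e, f}  B2 = {a, e, g}  B3 = {e, g, i}  B4 = {c, e, i}  B5 = {c, e, h}  B6 = {d, e, h}  B7 = {b, d, e}
Tree: B1–B2, B2–B3, B3–B4, B4–B5, B5–B6, B6–B7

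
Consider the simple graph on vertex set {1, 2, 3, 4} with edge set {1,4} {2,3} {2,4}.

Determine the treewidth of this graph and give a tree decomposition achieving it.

Treewidth 1.
One optimal decomposition is:
Bags: B1 = {2, 3}  B2 = {2, 4}  B3 = {1, 4}
Tree: B1–B2, B2–B3

Every bag has size at most 2, so the width is 2 − 1 = 1 and tw(G) ≤ 1. Any graph with an edge has treewidth ≥ 1, and G has the edge 3–2. Combining the bounds, tw(G) = 1.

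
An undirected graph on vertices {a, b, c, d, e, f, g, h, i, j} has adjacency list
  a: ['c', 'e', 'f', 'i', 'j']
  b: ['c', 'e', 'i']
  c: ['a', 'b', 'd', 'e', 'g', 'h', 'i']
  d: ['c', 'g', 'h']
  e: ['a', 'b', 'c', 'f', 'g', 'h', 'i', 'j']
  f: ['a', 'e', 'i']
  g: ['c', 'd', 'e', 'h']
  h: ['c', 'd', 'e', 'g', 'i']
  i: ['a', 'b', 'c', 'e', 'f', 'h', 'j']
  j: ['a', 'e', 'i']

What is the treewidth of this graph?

A width-3 tree decomposition is:
Bags: B1 = {b, c, e, i}  B2 = {c, e, h, i}  B3 = {c, e, g, h}  B4 = {c, d, g, h}  B5 = {a, c, e, i}  B6 = {a, e, f, i}  B7 = {a, e, i, j}
Tree: B1–B2, B2–B3, B3–B4, B2–B5, B5–B6, B6–B7
The largest bag has 4 vertices, giving width 3; this decomposition certifies tw(G) ≤ 3. On the other hand G contains the 4-clique {c, d, g, h}. A clique must lie in a single bag of any decomposition, so no decomposition can have width below 3. Combining the bounds, tw(G) = 3.

3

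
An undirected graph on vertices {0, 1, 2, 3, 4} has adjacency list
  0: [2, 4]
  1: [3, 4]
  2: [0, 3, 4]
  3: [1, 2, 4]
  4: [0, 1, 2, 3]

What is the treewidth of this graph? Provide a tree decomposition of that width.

Every bag has size at most 3, so the width is 3 − 1 = 2 and tw(G) ≤ 2. On the other hand G contains the 3-clique {1, 3, 4}. A clique must lie in a single bag of any decomposition, so no decomposition can have width below 2. The upper and lower bounds meet at 2, so that is the treewidth.

Treewidth 2.
Bags: B1 = {2, 3, 4}  B2 = {0, 2, 4}  B3 = {1, 3, 4}
Tree: B1–B2, B1–B3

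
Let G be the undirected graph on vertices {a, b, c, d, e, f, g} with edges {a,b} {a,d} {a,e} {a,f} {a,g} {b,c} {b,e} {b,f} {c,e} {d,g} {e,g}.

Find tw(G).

2

A width-2 tree decomposition is:
Bags: B1 = {a, e, g}  B2 = {a, b, e}  B3 = {a, b, f}  B4 = {a, d, g}  B5 = {b, c, e}
Tree: B1–B2, B2–B3, B1–B4, B2–B5
Every bag has size at most 3, so the width is 3 − 1 = 2 and tw(G) ≤ 2. On the other hand G contains the 3-clique {b, c, e}. A clique must lie in a single bag of any decomposition, so no decomposition can have width below 2. Therefore the treewidth is 2.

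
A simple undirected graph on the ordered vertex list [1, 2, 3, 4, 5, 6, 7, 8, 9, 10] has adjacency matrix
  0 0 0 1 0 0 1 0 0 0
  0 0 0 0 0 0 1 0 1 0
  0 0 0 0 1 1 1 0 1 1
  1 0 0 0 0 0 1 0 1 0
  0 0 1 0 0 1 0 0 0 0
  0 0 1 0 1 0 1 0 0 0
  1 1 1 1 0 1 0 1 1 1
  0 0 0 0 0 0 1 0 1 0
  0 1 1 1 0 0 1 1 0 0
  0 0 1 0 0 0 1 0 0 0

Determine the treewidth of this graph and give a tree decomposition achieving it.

The largest bag has 3 vertices, giving width 2; this decomposition certifies tw(G) ≤ 2. On the other hand G contains the 3-clique {3, 5, 6}. A clique must lie in a single bag of any decomposition, so no decomposition can have width below 2. Therefore the treewidth is 2.

Treewidth 2.
Bags: B1 = {7, 8, 9}  B2 = {3, 7, 9}  B3 = {3, 6, 7}  B4 = {2, 7, 9}  B5 = {4, 7, 9}  B6 = {1, 4, 7}  B7 = {3, 7, 10}  B8 = {3, 5, 6}
Tree: B1–B2, B2–B3, B2–B4, B2–B5, B5–B6, B3–B7, B3–B8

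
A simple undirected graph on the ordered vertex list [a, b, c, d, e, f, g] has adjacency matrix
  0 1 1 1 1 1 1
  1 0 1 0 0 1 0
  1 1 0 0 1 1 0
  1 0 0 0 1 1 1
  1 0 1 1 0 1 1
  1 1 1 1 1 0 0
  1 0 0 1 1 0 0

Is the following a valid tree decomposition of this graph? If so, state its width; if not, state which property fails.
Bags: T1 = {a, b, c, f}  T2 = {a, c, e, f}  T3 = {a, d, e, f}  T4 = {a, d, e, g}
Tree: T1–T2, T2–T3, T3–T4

Vertex coverage: the bags together contain {a, b, c, d, e, f, g}, the full vertex set. Edge coverage: each edge of G has both endpoints in at least one bag. Running intersection: for every vertex, the bags containing it form a connected subtree. All three properties hold, so this is a valid tree decomposition of width max|bag| − 1 = 3, and hence tw(G) ≤ 3.

Yes; width 3.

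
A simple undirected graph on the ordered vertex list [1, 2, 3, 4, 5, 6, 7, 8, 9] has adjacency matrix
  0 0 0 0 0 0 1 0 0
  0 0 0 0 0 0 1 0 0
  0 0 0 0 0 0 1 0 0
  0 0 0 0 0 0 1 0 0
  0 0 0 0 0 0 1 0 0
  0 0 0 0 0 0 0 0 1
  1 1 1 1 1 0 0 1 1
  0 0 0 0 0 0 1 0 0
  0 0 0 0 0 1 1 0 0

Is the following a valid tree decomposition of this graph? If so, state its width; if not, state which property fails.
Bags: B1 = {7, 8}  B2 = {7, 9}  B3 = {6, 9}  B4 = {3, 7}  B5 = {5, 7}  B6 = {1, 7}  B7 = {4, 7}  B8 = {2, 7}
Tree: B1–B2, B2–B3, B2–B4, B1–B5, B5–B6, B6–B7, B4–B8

Checking the three conditions: (i) the bags cover all of {1, 2, 3, 4, 5, 6, 7, 8, 9}; (ii) for each edge, some bag contains both endpoints; (iii) the bags containing any fixed vertex form a subtree. All hold, so the decomposition is valid with width 2 − 1 = 1.

Yes; width 1.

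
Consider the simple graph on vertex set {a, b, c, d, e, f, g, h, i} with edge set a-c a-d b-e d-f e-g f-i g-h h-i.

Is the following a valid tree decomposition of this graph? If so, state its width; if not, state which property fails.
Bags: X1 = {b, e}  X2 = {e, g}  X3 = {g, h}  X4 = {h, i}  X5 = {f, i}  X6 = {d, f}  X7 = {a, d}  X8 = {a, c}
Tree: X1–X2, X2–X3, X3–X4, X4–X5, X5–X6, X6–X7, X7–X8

Vertex coverage: the bags together contain {a, b, c, d, e, f, g, h, i}, the full vertex set. Edge coverage: each edge of G has both endpoints in at least one bag. Running intersection: for every vertex, the bags containing it form a connected subtree. All three properties hold, so this is a valid tree decomposition of width max|bag| − 1 = 1, and hence tw(G) ≤ 1.

Yes; width 1.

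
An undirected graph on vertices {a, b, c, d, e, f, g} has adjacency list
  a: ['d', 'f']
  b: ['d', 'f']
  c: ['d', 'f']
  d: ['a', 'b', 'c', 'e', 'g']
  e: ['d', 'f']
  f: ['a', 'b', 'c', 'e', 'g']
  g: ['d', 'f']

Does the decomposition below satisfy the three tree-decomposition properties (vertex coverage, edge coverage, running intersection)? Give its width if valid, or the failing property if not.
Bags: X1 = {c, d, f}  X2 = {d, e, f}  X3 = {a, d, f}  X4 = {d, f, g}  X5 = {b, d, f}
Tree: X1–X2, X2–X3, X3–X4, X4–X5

Every vertex of G appears in some bag (union = {a, b, c, d, e, f, g}); every edge is covered by a bag; and for each vertex v the set of bags containing v is connected in the bag tree. The decomposition is therefore valid. The largest bag has 3 vertices, so the width is 2.

Yes; width 2.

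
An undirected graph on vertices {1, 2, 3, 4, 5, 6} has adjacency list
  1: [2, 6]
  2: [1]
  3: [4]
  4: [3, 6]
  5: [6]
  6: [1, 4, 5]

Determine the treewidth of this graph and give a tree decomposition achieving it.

Treewidth 1.
One such decomposition:
Bags: B1 = {1, 2}  B2 = {1, 6}  B3 = {4, 6}  B4 = {5, 6}  B5 = {3, 4}
Tree: B1–B2, B2–B3, B3–B4, B3–B5

Every bag has size at most 2, so the width is 2 − 1 = 1 and tw(G) ≤ 1. G has an edge, so its treewidth is at least 1. Hence tw(G) = 1 exactly.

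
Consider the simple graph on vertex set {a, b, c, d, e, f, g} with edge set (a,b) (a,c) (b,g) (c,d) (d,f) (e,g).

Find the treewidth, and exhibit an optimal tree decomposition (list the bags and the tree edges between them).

Treewidth 1.
One such decomposition:
Bags: B1 = {e, g}  B2 = {b, g}  B3 = {a, b}  B4 = {a, c}  B5 = {c, d}  B6 = {d, f}
Tree: B1–B2, B2–B3, B3–B4, B4–B5, B5–B6

Each bag holds 2 vertices, so the decomposition has width 1, which upper-bounds the treewidth. G has an edge, so its treewidth is at least 1. Hence tw(G) = 1 exactly.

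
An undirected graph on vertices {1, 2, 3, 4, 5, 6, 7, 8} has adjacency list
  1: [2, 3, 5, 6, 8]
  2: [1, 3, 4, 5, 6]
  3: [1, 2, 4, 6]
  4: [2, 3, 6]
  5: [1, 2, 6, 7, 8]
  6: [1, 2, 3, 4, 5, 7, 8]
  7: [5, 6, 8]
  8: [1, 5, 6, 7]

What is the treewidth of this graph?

3

A width-3 tree decomposition is:
Bags: B1 = {1, 2, 3, 6}  B2 = {1, 2, 5, 6}  B3 = {1, 5, 6, 8}  B4 = {5, 6, 7, 8}  B5 = {2, 3, 4, 6}
Tree: B1–B2, B2–B3, B3–B4, B1–B5
Each bag holds 4 vertices, so the decomposition has width 3, which upper-bounds the treewidth. For the lower bound, the 4 vertices {1, 5, 6, 8} are pairwise adjacent, and any tree decomposition puts a clique entirely inside one bag — forcing width ≥ 3. Hence tw(G) = 3 exactly.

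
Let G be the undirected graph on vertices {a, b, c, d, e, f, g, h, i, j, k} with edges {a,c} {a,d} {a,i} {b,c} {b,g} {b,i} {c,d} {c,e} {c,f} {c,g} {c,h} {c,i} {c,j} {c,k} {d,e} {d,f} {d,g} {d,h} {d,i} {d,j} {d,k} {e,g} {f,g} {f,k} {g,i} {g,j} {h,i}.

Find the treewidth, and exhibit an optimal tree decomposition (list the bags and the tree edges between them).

Treewidth 3.
One such decomposition:
Bags: B1 = {c, d, h, i}  B2 = {c, d, g, i}  B3 = {c, d, f, g}  B4 = {c, d, e, g}  B5 = {a, c, d, i}  B6 = {c, d, g, j}  B7 = {b, c, g, i}  B8 = {c, d, f, k}
Tree: B1–B2, B2–B3, B3–B4, B1–B5, B4–B6, B2–B7, B3–B8

Each bag holds 4 vertices, so the decomposition has width 3, which upper-bounds the treewidth. Conversely, {c, d, g, j} is a clique of size 4, and the vertices of any clique must share a bag in every tree decomposition; so some bag has ≥ 4 vertices and tw(G) ≥ 3. Combining the bounds, tw(G) = 3.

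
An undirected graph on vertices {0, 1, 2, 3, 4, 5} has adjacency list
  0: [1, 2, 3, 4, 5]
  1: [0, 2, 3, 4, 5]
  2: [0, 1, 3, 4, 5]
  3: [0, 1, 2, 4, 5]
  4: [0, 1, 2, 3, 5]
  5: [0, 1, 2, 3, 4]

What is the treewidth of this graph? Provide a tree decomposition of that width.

A single bag containing all 6 vertices is trivially a valid decomposition of width 5. For the lower bound, the 6 vertices {0, 1, 2, 3, 4, 5} are pairwise adjacent, and any tree decomposition puts a clique entirely inside one bag — forcing width ≥ 5. The upper and lower bounds meet at 5, so that is the treewidth.

Treewidth 5.
One such decomposition:
Bags: B1 = {0, 1, 2, 3, 4, 5}
Tree: (single bag)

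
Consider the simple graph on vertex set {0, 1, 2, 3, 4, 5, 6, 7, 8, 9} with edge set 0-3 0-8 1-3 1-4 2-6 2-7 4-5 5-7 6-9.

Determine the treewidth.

A width-1 tree decomposition is:
Bags: B1 = {0, 8}  B2 = {0, 3}  B3 = {1, 3}  B4 = {1, 4}  B5 = {4, 5}  B6 = {5, 7}  B7 = {2, 7}  B8 = {2, 6}  B9 = {6, 9}
Tree: B1–B2, B2–B3, B3–B4, B4–B5, B5–B6, B6–B7, B7–B8, B8–B9
Each bag holds 2 vertices, so the decomposition has width 1, which upper-bounds the treewidth. Since G has at least one edge (e.g. 8–0), it is not an edgeless graph, so tw(G) ≥ 1. Combining the bounds, tw(G) = 1.

1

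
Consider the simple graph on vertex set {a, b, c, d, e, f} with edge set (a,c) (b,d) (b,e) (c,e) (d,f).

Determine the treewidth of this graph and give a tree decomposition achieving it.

Each bag holds 2 vertices, so the decomposition has width 1, which upper-bounds the treewidth. G has an edge, so its treewidth is at least 1. The upper and lower bounds meet at 1, so that is the treewidth.

Treewidth 1.
One optimal decomposition is:
Bags: B1 = {a, c}  B2 = {c, e}  B3 = {b, e}  B4 = {b, d}  B5 = {d, f}
Tree: B1–B2, B2–B3, B3–B4, B4–B5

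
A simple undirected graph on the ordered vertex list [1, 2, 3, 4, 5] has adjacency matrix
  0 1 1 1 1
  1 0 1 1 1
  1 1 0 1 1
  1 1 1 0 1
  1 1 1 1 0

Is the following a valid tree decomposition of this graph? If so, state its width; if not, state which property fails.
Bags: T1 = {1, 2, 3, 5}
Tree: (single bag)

A tree decomposition must satisfy three properties: every vertex lies in some bag; for every edge, both endpoints lie together in some bag; and for every vertex, the bags containing it form a connected subtree. Here vertex 4 appears in no bag, so the decomposition is invalid.

No — vertex 4 appears in no bag.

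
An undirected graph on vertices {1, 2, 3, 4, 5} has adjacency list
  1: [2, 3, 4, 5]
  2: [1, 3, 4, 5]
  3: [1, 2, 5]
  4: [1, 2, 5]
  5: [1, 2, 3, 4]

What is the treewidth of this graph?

3

A width-3 tree decomposition is:
Bags: B1 = {1, 2, 3, 5}  B2 = {1, 2, 4, 5}
Tree: B1–B2
Each bag holds 4 vertices, so the decomposition has width 3, which upper-bounds the treewidth. On the other hand G contains the 4-clique {1, 2, 3, 5}. A clique must lie in a single bag of any decomposition, so no decomposition can have width below 3. Therefore the treewidth is 3.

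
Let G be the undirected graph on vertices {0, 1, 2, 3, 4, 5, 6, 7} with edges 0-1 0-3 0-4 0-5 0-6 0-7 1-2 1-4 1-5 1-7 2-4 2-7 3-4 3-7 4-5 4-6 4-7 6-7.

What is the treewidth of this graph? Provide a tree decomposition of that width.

Treewidth 3.
Bags: B1 = {0, 1, 4, 5}  B2 = {0, 1, 4, 7}  B3 = {0, 3, 4, 7}  B4 = {0, 4, 6, 7}  B5 = {1, 2, 4, 7}
Tree: B1–B2, B2–B3, B2–B4, B2–B5

The largest bag has 4 vertices, giving width 3; this decomposition certifies tw(G) ≤ 3. Conversely, {0, 1, 4, 5} is a clique of size 4, and the vertices of any clique must share a bag in every tree decomposition; so some bag has ≥ 4 vertices and tw(G) ≥ 3. Therefore the treewidth is 3.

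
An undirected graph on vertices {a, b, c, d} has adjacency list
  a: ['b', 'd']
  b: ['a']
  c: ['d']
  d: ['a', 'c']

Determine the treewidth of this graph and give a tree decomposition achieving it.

Every bag has size at most 2, so the width is 2 − 1 = 1 and tw(G) ≤ 1. G has an edge, so its treewidth is at least 1. The upper and lower bounds meet at 1, so that is the treewidth.

Treewidth 1.
One such decomposition:
Bags: B1 = {c, d}  B2 = {a, d}  B3 = {a, b}
Tree: B1–B2, B2–B3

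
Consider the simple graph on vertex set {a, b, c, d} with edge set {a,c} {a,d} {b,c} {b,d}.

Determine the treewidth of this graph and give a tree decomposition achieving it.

Treewidth 2.
Bags: B1 = {a, c, d}  B2 = {b, c, d}
Tree: B1–B2

Every bag has size at most 3, so the width is 3 − 1 = 2 and tw(G) ≤ 2. The edges c–a–d–b–c form a cycle, so G is not a tree and its treewidth is at least 2. Hence tw(G) = 2 exactly.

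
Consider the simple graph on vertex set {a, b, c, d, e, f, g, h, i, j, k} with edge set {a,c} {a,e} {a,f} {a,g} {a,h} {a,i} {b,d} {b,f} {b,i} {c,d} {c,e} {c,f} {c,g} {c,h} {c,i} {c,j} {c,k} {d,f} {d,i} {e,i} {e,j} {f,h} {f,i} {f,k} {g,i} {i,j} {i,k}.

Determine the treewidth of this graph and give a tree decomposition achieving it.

The largest bag has 4 vertices, giving width 3; this decomposition certifies tw(G) ≤ 3. On the other hand G contains the 4-clique {a, c, f, h}. A clique must lie in a single bag of any decomposition, so no decomposition can have width below 3. The upper and lower bounds meet at 3, so that is the treewidth.

Treewidth 3.
One optimal decomposition is:
Bags: B1 = {c, f, i, k}  B2 = {c, d, f, i}  B3 = {a, c, f, i}  B4 = {b, d, f, i}  B5 = {a, c, e, i}  B6 = {a, c, g, i}  B7 = {a, c, f, h}  B8 = {c, e, i, j}
Tree: B1–B2, B2–B3, B2–B4, B3–B5, B3–B6, B3–B7, B5–B8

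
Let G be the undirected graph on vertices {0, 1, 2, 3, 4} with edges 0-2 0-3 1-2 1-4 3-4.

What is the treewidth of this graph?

A width-2 tree decomposition is:
Bags: B1 = {0, 1, 2}  B2 = {0, 1, 4}  B3 = {0, 3, 4}
Tree: B1–B2, B2–B3
Every bag has size at most 3, so the width is 3 − 1 = 2 and tw(G) ≤ 2. For the lower bound, G contains the cycle 0–2–1–4–3–0, so G is not a forest; only forests have treewidth ≤ 1, hence tw(G) ≥ 2. The upper and lower bounds meet at 2, so that is the treewidth.

2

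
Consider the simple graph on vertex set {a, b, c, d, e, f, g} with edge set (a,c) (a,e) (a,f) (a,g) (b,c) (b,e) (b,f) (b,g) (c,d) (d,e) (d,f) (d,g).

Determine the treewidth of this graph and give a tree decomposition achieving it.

Treewidth 3.
Bags: B1 = {a, b, c, d}  B2 = {a, b, d, f}  B3 = {a, b, d, g}  B4 = {a, b, d, e}
Tree: B1–B2, B2–B3, B3–B4

Each bag holds 4 vertices, so the decomposition has width 3, which upper-bounds the treewidth. For the lower bound: the 4 vertex sets {b,c}, {a,f}, {d}, {g} are disjoint, each induces a connected subgraph, and every pair is joined by at least one edge of G. Contracting each set to a single vertex therefore yields K_{4} as a minor, and since treewidth is minor-monotone, tw(G) ≥ tw(K_{4}) = 3. The upper and lower bounds meet at 3, so that is the treewidth.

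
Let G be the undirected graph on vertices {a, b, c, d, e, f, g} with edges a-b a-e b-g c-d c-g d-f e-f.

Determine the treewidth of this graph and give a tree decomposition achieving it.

Each bag holds 3 vertices, so the decomposition has width 2, which upper-bounds the treewidth. The edges c–g–b–a–e–f–d–c form a cycle, so G is not a tree and its treewidth is at least 2. The upper and lower bounds meet at 2, so that is the treewidth.

Treewidth 2.
One optimal decomposition is:
Bags: B1 = {b, c, g}  B2 = {a, b, c}  B3 = {a, c, e}  B4 = {c, e, f}  B5 = {c, d, f}
Tree: B1–B2, B2–B3, B3–B4, B4–B5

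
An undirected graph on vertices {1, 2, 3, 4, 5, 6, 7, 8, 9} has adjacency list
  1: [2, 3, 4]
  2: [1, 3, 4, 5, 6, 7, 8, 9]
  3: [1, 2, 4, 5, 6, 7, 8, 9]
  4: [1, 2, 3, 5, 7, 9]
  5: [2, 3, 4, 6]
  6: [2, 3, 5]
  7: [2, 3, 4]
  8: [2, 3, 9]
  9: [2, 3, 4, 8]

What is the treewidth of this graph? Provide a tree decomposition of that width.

The largest bag has 4 vertices, giving width 3; this decomposition certifies tw(G) ≤ 3. On the other hand G contains the 4-clique {2, 3, 8, 9}. A clique must lie in a single bag of any decomposition, so no decomposition can have width below 3. Hence tw(G) = 3 exactly.

Treewidth 3.
Bags: B1 = {1, 2, 3, 4}  B2 = {2, 3, 4, 5}  B3 = {2, 3, 5, 6}  B4 = {2, 3, 4, 7}  B5 = {2, 3, 4, 9}  B6 = {2, 3, 8, 9}
Tree: B1–B2, B2–B3, B1–B4, B4–B5, B5–B6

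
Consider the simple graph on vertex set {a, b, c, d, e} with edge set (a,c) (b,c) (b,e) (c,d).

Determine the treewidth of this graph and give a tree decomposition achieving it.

Each bag holds 2 vertices, so the decomposition has width 1, which upper-bounds the treewidth. G has an edge, so its treewidth is at least 1. Hence tw(G) = 1 exactly.

Treewidth 1.
One such decomposition:
Bags: B1 = {b, c}  B2 = {a, c}  B3 = {b, e}  B4 = {c, d}
Tree: B1–B2, B1–B3, B1–B4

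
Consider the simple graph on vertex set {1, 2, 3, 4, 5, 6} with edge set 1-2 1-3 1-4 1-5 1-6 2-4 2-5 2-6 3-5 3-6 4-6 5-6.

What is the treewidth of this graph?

A width-3 tree decomposition is:
Bags: B1 = {1, 2, 4, 6}  B2 = {1, 2, 5, 6}  B3 = {1, 3, 5, 6}
Tree: B1–B2, B2–B3
The largest bag has 4 vertices, giving width 3; this decomposition certifies tw(G) ≤ 3. On the other hand G contains the 4-clique {1, 2, 4, 6}. A clique must lie in a single bag of any decomposition, so no decomposition can have width below 3. Hence tw(G) = 3 exactly.

3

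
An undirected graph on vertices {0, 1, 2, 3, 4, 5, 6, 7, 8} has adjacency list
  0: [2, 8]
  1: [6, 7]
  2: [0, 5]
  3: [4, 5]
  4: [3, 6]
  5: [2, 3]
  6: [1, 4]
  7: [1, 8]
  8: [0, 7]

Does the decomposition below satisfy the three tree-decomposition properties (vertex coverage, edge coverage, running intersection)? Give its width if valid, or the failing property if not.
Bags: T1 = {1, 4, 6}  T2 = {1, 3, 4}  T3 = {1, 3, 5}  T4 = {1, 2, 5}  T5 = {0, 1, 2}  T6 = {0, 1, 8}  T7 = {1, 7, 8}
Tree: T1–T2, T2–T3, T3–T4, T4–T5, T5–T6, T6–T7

Yes; width 2.

Every vertex of G appears in some bag (union = {0, 1, 2, 3, 4, 5, 6, 7, 8}); every edge is covered by a bag; and for each vertex v the set of bags containing v is connected in the bag tree. The decomposition is therefore valid. The largest bag has 3 vertices, so the width is 2.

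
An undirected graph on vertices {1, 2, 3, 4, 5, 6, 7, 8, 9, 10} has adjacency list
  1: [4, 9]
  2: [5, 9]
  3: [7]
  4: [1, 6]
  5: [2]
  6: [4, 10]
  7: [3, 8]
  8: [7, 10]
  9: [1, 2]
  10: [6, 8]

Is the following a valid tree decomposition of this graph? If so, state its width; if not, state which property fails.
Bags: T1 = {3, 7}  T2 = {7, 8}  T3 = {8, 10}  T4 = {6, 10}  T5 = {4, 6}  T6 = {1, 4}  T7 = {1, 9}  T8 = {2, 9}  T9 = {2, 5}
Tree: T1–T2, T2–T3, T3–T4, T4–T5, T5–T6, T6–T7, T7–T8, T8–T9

Every vertex of G appears in some bag (union = {1, 2, 3, 4, 5, 6, 7, 8, 9, 10}); every edge is covered by a bag; and for each vertex v the set of bags containing v is connected in the bag tree. The decomposition is therefore valid. The largest bag has 2 vertices, so the width is 1.

Yes; width 1.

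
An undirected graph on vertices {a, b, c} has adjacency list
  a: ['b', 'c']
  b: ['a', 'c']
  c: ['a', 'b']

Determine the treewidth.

A width-2 tree decomposition is:
Bags: B1 = {a, b, c}
Tree: (single bag)
With just one bag of size 3, the width is 3 − 1 = 2, so tw(G) ≤ 2. For the lower bound, the 3 vertices {a, b, c} are pairwise adjacent, and any tree decomposition puts a clique entirely inside one bag — forcing width ≥ 2. Therefore the treewidth is 2.

2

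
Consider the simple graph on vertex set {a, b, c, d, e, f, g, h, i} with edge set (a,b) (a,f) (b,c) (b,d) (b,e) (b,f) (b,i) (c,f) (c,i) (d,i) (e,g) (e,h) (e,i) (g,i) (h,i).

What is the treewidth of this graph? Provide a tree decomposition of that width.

Treewidth 2.
One optimal decomposition is:
Bags: B1 = {b, e, i}  B2 = {e, h, i}  B3 = {b, c, i}  B4 = {b, d, i}  B5 = {b, c, f}  B6 = {a, b, f}  B7 = {e, g, i}
Tree: B1–B2, B1–B3, B1–B4, B3–B5, B5–B6, B2–B7

Every bag has size at most 3, so the width is 3 − 1 = 2 and tw(G) ≤ 2. For the lower bound, the 3 vertices {e, g, i} are pairwise adjacent, and any tree decomposition puts a clique entirely inside one bag — forcing width ≥ 2. The upper and lower bounds meet at 2, so that is the treewidth.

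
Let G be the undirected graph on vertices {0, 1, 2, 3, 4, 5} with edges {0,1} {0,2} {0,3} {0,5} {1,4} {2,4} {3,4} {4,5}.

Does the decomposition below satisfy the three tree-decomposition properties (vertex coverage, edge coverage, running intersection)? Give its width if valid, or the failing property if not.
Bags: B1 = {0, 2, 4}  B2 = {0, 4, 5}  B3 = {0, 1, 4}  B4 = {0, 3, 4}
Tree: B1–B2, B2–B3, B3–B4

Every vertex of G appears in some bag (union = {0, 1, 2, 3, 4, 5}); every edge is covered by a bag; and for each vertex v the set of bags containing v is connected in the bag tree. The decomposition is therefore valid. The largest bag has 3 vertices, so the width is 2.

Yes; width 2.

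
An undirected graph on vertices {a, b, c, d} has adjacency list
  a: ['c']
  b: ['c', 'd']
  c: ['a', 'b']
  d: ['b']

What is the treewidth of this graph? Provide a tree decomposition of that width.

The largest bag has 2 vertices, giving width 1; this decomposition certifies tw(G) ≤ 1. Any graph with an edge has treewidth ≥ 1, and G has the edge b–c. Combining the bounds, tw(G) = 1.

Treewidth 1.
Bags: B1 = {b, c}  B2 = {a, c}  B3 = {b, d}
Tree: B1–B2, B1–B3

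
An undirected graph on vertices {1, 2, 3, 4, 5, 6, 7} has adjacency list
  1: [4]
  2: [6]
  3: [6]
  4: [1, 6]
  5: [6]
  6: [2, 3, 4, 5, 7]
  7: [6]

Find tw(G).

1

A width-1 tree decomposition is:
Bags: B1 = {3, 6}  B2 = {4, 6}  B3 = {2, 6}  B4 = {1, 4}  B5 = {6, 7}  B6 = {5, 6}
Tree: B1–B2, B1–B3, B2–B4, B3–B5, B3–B6
The largest bag has 2 vertices, giving width 1; this decomposition certifies tw(G) ≤ 1. Any graph with an edge has treewidth ≥ 1, and G has the edge 3–6. Hence tw(G) = 1 exactly.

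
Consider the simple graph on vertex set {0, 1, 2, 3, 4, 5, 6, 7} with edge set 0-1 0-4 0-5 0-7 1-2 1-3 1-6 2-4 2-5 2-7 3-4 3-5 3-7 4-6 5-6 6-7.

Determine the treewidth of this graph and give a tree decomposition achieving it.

Treewidth 4.
One optimal decomposition is:
Bags: B1 = {0, 1, 2, 3, 6}  B2 = {0, 2, 3, 6, 7}  B3 = {0, 2, 3, 5, 6}  B4 = {0, 2, 3, 4, 6}
Tree: B1–B2, B2–B3, B3–B4

Every bag has size at most 5, so the width is 5 − 1 = 4 and tw(G) ≤ 4. For the lower bound: the 5 vertex sets {1,6}, {0,7}, {2,5}, {3}, {4} are disjoint, each induces a connected subgraph, and every pair is joined by at least one edge of G. Contracting each set to a single vertex therefore yields K_{5} as a minor, and since treewidth is minor-monotone, tw(G) ≥ tw(K_{5}) = 4. Therefore the treewidth is 4.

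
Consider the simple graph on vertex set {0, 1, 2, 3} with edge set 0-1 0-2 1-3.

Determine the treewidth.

A width-1 tree decomposition is:
Bags: B1 = {0, 1}  B2 = {0, 2}  B3 = {1, 3}
Tree: B1–B2, B1–B3
The largest bag has 2 vertices, giving width 1; this decomposition certifies tw(G) ≤ 1. Since G has at least one edge (e.g. 0–1), it is not an edgeless graph, so tw(G) ≥ 1. Combining the bounds, tw(G) = 1.

1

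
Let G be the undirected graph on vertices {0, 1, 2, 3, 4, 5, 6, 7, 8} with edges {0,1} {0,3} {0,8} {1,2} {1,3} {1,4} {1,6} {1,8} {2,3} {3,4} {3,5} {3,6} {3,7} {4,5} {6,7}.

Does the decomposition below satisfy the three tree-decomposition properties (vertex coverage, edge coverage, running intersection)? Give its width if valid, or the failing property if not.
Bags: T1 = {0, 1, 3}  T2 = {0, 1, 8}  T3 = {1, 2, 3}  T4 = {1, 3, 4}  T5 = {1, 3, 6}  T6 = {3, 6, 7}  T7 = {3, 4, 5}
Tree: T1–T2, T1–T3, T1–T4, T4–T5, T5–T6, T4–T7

Every vertex of G appears in some bag (union = {0, 1, 2, 3, 4, 5, 6, 7, 8}); every edge is covered by a bag; and for each vertex v the set of bags containing v is connected in the bag tree. The decomposition is therefore valid. The largest bag has 3 vertices, so the width is 2.

Yes; width 2.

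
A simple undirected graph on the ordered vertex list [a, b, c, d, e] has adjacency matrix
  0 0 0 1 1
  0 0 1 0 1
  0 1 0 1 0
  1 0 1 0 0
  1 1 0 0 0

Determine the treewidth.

A width-2 tree decomposition is:
Bags: B1 = {b, c, e}  B2 = {c, d, e}  B3 = {a, d, e}
Tree: B1–B2, B2–B3
Each bag holds 3 vertices, so the decomposition has width 2, which upper-bounds the treewidth. Since e–b–c–d–a–e is a cycle in G, G is not acyclic. Forests are exactly the graphs of treewidth ≤ 1, so tw(G) ≥ 2. Hence tw(G) = 2 exactly.

2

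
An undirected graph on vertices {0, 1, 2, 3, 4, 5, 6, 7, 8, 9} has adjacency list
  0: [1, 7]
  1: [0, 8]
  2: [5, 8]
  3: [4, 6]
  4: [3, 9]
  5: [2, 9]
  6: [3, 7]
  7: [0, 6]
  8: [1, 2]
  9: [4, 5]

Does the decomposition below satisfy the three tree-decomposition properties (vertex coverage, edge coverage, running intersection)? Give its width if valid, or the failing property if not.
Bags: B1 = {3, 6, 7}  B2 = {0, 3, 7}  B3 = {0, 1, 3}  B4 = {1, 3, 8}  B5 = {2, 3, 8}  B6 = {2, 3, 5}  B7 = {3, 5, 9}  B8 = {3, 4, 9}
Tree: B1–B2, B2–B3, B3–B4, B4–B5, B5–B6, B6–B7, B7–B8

Checking the three conditions: (i) the bags cover all of {0, 1, 2, 3, 4, 5, 6, 7, 8, 9}; (ii) for each edge, some bag contains both endpoints; (iii) the bags containing any fixed vertex form a subtree. All hold, so the decomposition is valid with width 3 − 1 = 2.

Yes; width 2.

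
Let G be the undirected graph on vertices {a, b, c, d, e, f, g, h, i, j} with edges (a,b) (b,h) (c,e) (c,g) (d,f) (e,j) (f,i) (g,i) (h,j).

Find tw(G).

A width-1 tree decomposition is:
Bags: B1 = {d, f}  B2 = {f, i}  B3 = {g, i}  B4 = {c, g}  B5 = {c, e}  B6 = {e, j}  B7 = {h, j}  B8 = {b, h}  B9 = {a, b}
Tree: B1–B2, B2–B3, B3–B4, B4–B5, B5–B6, B6–B7, B7–B8, B8–B9
Each bag holds 2 vertices, so the decomposition has width 1, which upper-bounds the treewidth. G has an edge, so its treewidth is at least 1. Therefore the treewidth is 1.

1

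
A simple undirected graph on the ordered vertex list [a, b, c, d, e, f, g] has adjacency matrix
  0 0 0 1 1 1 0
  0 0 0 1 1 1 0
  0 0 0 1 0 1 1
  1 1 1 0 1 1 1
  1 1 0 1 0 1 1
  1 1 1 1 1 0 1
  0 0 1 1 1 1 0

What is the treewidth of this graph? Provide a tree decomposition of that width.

Every bag has size at most 4, so the width is 4 − 1 = 3 and tw(G) ≤ 3. On the other hand G contains the 4-clique {d, e, f, g}. A clique must lie in a single bag of any decomposition, so no decomposition can have width below 3. The upper and lower bounds meet at 3, so that is the treewidth.

Treewidth 3.
One optimal decomposition is:
Bags: B1 = {c, d, f, g}  B2 = {d, e, f, g}  B3 = {b, d, e, f}  B4 = {a, d, e, f}
Tree: B1–B2, B2–B3, B3–B4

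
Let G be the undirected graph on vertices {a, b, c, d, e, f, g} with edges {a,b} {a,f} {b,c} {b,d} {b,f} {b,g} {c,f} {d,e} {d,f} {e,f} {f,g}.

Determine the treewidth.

2

A width-2 tree decomposition is:
Bags: B1 = {b, d, f}  B2 = {b, f, g}  B3 = {d, e, f}  B4 = {a, b, f}  B5 = {b, c, f}
Tree: B1–B2, B1–B3, B2–B4, B1–B5
Each bag holds 3 vertices, so the decomposition has width 2, which upper-bounds the treewidth. On the other hand G contains the 3-clique {d, e, f}. A clique must lie in a single bag of any decomposition, so no decomposition can have width below 2. The upper and lower bounds meet at 2, so that is the treewidth.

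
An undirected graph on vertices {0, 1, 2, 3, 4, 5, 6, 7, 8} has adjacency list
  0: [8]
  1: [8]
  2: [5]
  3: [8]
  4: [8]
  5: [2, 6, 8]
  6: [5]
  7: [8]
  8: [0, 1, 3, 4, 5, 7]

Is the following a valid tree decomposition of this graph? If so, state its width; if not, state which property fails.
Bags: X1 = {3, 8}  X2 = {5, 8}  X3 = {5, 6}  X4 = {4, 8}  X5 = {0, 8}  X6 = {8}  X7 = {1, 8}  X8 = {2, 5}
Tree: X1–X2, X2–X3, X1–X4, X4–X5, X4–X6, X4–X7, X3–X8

No — vertex 7 appears in no bag.

A tree decomposition must satisfy three properties: every vertex lies in some bag; for every edge, both endpoints lie together in some bag; and for every vertex, the bags containing it form a connected subtree. Here vertex 7 appears in no bag, so the decomposition is invalid.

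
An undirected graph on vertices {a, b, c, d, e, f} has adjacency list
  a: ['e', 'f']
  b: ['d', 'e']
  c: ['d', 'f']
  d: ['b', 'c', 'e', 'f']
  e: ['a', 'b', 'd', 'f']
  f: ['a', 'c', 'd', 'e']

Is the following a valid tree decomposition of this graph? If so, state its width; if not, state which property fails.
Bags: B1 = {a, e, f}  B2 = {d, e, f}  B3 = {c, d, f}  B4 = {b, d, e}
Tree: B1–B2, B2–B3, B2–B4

Yes; width 2.

Checking the three conditions: (i) the bags cover all of {a, b, c, d, e, f}; (ii) for each edge, some bag contains both endpoints; (iii) the bags containing any fixed vertex form a subtree. All hold, so the decomposition is valid with width 3 − 1 = 2.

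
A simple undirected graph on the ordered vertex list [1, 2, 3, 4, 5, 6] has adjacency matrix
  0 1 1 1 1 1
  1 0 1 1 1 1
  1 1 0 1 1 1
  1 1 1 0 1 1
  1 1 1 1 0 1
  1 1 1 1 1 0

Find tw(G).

A width-5 tree decomposition is:
Bags: B1 = {1, 2, 3, 4, 5, 6}
Tree: (single bag)
With just one bag of size 6, the width is 6 − 1 = 5, so tw(G) ≤ 5. Conversely, {1, 2, 3, 4, 5, 6} is a clique of size 6, and the vertices of any clique must share a bag in every tree decomposition; so some bag has ≥ 6 vertices and tw(G) ≥ 5. Combining the bounds, tw(G) = 5.

5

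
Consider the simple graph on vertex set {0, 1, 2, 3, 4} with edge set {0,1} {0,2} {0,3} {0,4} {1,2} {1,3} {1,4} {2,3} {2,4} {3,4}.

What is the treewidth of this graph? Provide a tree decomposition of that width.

Treewidth 4.
One optimal decomposition is:
Bags: B1 = {0, 1, 2, 3, 4}
Tree: (single bag)

A single bag containing all 5 vertices is trivially a valid decomposition of width 4. On the other hand G contains the 5-clique {0, 1, 2, 3, 4}. A clique must lie in a single bag of any decomposition, so no decomposition can have width below 4. Hence tw(G) = 4 exactly.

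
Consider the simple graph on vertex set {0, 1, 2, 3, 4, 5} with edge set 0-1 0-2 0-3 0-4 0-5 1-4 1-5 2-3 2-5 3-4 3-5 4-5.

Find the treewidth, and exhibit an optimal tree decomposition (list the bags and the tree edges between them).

Treewidth 3.
One such decomposition:
Bags: B1 = {0, 2, 3, 5}  B2 = {0, 3, 4, 5}  B3 = {0, 1, 4, 5}
Tree: B1–B2, B2–B3

The largest bag has 4 vertices, giving width 3; this decomposition certifies tw(G) ≤ 3. For the lower bound, the 4 vertices {0, 1, 4, 5} are pairwise adjacent, and any tree decomposition puts a clique entirely inside one bag — forcing width ≥ 3. Combining the bounds, tw(G) = 3.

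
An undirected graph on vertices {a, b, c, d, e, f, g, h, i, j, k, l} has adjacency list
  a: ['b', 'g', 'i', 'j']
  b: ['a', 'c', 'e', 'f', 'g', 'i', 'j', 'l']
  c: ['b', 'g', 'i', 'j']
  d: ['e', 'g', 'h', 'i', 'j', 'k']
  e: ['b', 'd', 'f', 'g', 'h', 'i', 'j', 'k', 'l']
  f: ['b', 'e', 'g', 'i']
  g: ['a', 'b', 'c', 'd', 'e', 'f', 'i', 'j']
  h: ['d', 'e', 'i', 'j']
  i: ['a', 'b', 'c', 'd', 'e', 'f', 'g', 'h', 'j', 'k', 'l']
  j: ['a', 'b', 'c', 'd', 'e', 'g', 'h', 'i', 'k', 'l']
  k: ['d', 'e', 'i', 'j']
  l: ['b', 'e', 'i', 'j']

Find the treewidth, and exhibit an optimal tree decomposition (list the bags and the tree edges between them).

The largest bag has 5 vertices, giving width 4; this decomposition certifies tw(G) ≤ 4. Conversely, {d, e, g, i, j} is a clique of size 5, and the vertices of any clique must share a bag in every tree decomposition; so some bag has ≥ 5 vertices and tw(G) ≥ 4. Combining the bounds, tw(G) = 4.

Treewidth 4.
Bags: B1 = {b, e, g, i, j}  B2 = {d, e, g, i, j}  B3 = {a, b, g, i, j}  B4 = {b, e, f, g, i}  B5 = {d, e, i, j, k}  B6 = {d, e, h, i, j}  B7 = {b, e, i, j, l}  B8 = {b, c, g, i, j}
Tree: B1–B2, B1–B3, B1–B4, B2–B5, B2–B6, B1–B7, B3–B8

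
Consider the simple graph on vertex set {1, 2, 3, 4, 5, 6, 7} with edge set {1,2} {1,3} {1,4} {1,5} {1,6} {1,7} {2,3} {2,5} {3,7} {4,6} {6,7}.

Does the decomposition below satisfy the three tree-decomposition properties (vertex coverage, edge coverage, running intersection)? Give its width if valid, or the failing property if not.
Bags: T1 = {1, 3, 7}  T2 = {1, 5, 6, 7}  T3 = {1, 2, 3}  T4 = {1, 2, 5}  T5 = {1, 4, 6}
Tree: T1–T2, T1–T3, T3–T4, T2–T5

A tree decomposition must satisfy three properties: every vertex lies in some bag; for every edge, both endpoints lie together in some bag; and for every vertex, the bags containing it form a connected subtree. Here bags containing vertex 5 are not connected in the tree, so the decomposition is invalid.

No — bags containing vertex 5 are not connected in the tree.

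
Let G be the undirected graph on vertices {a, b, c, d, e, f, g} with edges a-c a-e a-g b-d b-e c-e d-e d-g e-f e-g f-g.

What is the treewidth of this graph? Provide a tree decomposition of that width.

Each bag holds 3 vertices, so the decomposition has width 2, which upper-bounds the treewidth. For the lower bound, the 3 vertices {d, e, g} are pairwise adjacent, and any tree decomposition puts a clique entirely inside one bag — forcing width ≥ 2. Therefore the treewidth is 2.

Treewidth 2.
Bags: B1 = {a, e, g}  B2 = {e, f, g}  B3 = {a, c, e}  B4 = {d, e, g}  B5 = {b, d, e}
Tree: B1–B2, B1–B3, B2–B4, B4–B5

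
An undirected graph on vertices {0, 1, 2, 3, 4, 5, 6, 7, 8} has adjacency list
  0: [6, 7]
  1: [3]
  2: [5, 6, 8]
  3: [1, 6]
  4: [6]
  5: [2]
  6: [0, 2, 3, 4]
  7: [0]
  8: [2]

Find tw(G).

A width-1 tree decomposition is:
Bags: B1 = {2, 5}  B2 = {2, 8}  B3 = {2, 6}  B4 = {4, 6}  B5 = {3, 6}  B6 = {0, 6}  B7 = {1, 3}  B8 = {0, 7}
Tree: B1–B2, B2–B3, B3–B4, B3–B5, B3–B6, B5–B7, B6–B8
Each bag holds 2 vertices, so the decomposition has width 1, which upper-bounds the treewidth. Since G has at least one edge (e.g. 5–2), it is not an edgeless graph, so tw(G) ≥ 1. Therefore the treewidth is 1.

1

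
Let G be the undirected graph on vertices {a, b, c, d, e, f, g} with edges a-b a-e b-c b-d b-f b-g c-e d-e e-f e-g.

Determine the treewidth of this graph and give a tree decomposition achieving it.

Treewidth 2.
Bags: B1 = {b, e, f}  B2 = {b, c, e}  B3 = {b, d, e}  B4 = {a, b, e}  B5 = {b, e, g}
Tree: B1–B2, B2–B3, B3–B4, B4–B5

Every bag has size at most 3, so the width is 3 − 1 = 2 and tw(G) ≤ 2. For the lower bound, G contains the cycle e–f–b–c–e, so G is not a forest; only forests have treewidth ≤ 1, hence tw(G) ≥ 2. The upper and lower bounds meet at 2, so that is the treewidth.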